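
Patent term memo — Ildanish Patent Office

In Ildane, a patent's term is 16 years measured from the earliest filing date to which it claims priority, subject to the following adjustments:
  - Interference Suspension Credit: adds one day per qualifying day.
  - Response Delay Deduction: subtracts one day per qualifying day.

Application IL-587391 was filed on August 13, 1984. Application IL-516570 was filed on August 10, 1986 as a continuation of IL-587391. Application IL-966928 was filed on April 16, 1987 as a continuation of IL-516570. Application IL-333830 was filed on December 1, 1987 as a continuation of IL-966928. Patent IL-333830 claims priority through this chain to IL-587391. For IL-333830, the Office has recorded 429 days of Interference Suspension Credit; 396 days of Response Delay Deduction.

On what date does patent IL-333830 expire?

September 15, 2000

Earliest priority filing: 13 August 1984.
Base term: 13 August 1984 + 16 years → 13 August 2000.
Interference Suspension Credit: +429 days → 16 October 2001.
Response Delay Deduction: −396 days → 15 September 2000.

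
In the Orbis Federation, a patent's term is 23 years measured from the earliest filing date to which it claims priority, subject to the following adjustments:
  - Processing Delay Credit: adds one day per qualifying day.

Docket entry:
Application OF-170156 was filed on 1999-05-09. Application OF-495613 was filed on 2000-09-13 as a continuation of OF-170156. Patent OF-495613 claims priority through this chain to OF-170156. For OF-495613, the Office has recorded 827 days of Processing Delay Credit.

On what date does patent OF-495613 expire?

Earliest priority filing: 9 May 1999.
Base term: 9 May 1999 + 23 years → 9 May 2022.
Processing Delay Credit: +827 days → 13 August 2024.

2024-08-13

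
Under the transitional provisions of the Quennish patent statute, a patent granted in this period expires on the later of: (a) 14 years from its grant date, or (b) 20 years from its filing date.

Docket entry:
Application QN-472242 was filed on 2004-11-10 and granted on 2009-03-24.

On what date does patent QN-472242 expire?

(a) grant + 14 years → 24 March 2023.
(b) filing + 20 years → 10 November 2024.
Later of the two: 10 November 2024.

2024-11-10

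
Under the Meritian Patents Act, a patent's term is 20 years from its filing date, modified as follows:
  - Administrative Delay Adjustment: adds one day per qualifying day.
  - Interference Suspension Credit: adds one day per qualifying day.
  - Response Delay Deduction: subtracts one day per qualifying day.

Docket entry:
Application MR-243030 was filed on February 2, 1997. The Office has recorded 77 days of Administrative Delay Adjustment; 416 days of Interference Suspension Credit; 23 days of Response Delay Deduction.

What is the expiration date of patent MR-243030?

2018-05-18

Base term: filing date + 20 years → 2 February 2017.
Administrative Delay Adjustment: +77 days → 20 April 2017.
Interference Suspension Credit: +416 days → 10 June 2018.
Response Delay Deduction: −23 days → 18 May 2018.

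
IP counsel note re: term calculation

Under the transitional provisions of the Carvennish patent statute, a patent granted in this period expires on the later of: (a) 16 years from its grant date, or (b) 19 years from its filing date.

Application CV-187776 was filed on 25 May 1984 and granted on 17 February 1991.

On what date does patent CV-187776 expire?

2007-02-17

(a) grant + 16 years → 17 February 2007.
(b) filing + 19 years → 25 May 2003.
Later of the two: 17 February 2007.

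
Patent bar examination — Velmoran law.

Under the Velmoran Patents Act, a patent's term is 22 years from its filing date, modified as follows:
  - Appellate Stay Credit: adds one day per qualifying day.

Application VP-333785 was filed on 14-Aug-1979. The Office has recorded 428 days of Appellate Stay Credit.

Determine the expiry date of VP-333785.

Base term: filing date + 22 years → 14 August 2001.
Appellate Stay Credit: +428 days → 16 October 2002.

October 16, 2002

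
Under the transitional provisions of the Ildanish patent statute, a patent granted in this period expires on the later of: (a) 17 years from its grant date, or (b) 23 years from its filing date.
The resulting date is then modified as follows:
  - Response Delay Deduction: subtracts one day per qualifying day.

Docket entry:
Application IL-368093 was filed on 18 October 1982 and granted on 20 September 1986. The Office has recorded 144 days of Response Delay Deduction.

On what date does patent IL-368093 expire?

May 27, 2005

(a) grant + 17 years → 20 September 2003.
(b) filing + 23 years → 18 October 2005.
Later of the two: 18 October 2005.
Response Delay Deduction: −144 days → 27 May 2005.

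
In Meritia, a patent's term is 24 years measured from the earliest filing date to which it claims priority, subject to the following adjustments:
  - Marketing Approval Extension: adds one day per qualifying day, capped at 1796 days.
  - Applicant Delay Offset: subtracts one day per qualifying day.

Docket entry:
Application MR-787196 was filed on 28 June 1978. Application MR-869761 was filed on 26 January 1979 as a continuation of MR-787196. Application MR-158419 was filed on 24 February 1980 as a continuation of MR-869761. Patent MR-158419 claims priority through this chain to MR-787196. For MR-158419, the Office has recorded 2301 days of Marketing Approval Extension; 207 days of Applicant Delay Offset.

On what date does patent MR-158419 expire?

Earliest priority filing: 28 June 1978.
Base term: 28 June 1978 + 24 years → 28 June 2002.
Marketing Approval Extension: 2301 days claimed exceeds the 1796-day cap, so +1796 days → 29 May 2007.
Applicant Delay Offset: −207 days → 3 November 2006.

2006-11-03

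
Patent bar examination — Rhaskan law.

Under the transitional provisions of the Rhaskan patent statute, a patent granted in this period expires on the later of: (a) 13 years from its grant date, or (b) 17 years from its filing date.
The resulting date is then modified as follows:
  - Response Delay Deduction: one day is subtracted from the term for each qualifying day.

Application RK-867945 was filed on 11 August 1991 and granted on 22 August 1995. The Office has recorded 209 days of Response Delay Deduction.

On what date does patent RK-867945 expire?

2008-01-26

(a) grant + 13 years → 22 August 2008.
(b) filing + 17 years → 11 August 2008.
Later of the two: 22 August 2008.
Response Delay Deduction: −209 days → 26 January 2008.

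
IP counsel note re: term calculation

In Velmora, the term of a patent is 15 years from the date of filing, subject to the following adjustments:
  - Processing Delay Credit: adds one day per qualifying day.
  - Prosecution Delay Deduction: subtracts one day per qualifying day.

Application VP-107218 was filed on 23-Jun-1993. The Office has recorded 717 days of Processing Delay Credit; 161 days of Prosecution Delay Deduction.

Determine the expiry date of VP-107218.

Base term: filing date + 15 years → 23 June 2008.
Processing Delay Credit: +717 days → 10 June 2010.
Prosecution Delay Deduction: −161 days → 31 December 2009.

December 31, 2009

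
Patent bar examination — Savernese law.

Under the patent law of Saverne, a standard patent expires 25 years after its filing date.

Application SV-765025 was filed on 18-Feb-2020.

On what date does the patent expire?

Filing date + 25 years → 18 February 2045.

2045-02-18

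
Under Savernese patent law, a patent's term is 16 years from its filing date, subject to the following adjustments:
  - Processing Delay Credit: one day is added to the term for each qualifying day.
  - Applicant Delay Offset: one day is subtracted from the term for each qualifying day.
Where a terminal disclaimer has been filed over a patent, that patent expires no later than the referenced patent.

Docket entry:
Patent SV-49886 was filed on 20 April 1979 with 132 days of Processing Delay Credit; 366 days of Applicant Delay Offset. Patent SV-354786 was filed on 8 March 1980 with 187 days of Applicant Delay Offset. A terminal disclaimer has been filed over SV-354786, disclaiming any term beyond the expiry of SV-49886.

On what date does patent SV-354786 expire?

1994-08-29

Natural term of SV-354786:
  Base: filing + 16 years → 8 March 1996.
  Applicant Delay Offset: −187 days → 3 September 1995.
Expiry of referenced patent SV-49886:
  Base: filing + 16 years → 20 April 1995.
  Processing Delay Credit: +132 days → 30 August 1995.
  Applicant Delay Offset: −366 days → 29 August 1994.
Terminal disclaimer: SV-354786 expires on the earlier of 3 September 1995 and 29 August 1994.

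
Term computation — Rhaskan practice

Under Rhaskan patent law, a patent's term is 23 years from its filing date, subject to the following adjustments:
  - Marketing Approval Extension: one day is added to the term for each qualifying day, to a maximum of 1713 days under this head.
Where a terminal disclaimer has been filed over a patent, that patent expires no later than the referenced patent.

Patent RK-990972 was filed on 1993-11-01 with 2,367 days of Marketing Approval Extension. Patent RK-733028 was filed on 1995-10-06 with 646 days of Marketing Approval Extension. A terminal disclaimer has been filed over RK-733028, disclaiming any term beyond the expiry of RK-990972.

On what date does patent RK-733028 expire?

Natural term of RK-733028:
  Base: filing + 23 years → 6 October 2018.
  Marketing Approval Extension: 646 days (within the 1713-day cap) → +646 days → 13 July 2020.
Expiry of referenced patent RK-990972:
  Base: filing + 23 years → 1 November 2016.
  Marketing Approval Extension: 2367 days claimed exceeds the 1713-day cap, so +1713 days → 11 July 2021.
Terminal disclaimer: RK-733028 expires on the earlier of 13 July 2020 and 11 July 2021.

2020-07-13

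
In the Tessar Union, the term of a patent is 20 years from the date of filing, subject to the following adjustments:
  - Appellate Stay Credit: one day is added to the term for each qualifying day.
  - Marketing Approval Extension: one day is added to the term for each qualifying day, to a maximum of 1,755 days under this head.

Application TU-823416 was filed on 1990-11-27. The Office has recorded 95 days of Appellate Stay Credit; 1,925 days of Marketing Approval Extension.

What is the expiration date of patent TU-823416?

Base term: filing date + 20 years → 27 November 2010.
Appellate Stay Credit: +95 days → 2 March 2011.
Marketing Approval Extension: 1925 days claimed exceeds the 1755-day cap, so +1755 days → 21 December 2015.

December 21, 2015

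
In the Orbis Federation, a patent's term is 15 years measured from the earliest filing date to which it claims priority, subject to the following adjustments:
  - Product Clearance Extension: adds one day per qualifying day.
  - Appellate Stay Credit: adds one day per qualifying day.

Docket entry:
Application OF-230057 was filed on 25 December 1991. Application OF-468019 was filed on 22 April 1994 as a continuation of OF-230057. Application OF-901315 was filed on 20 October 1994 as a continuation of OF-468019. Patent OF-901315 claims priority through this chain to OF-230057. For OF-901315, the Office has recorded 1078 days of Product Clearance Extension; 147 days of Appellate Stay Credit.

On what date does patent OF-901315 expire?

May 3, 2010

Earliest priority filing: 25 December 1991.
Base term: 25 December 1991 + 15 years → 25 December 2006.
Product Clearance Extension: +1078 days → 7 December 2009.
Appellate Stay Credit: +147 days → 3 May 2010.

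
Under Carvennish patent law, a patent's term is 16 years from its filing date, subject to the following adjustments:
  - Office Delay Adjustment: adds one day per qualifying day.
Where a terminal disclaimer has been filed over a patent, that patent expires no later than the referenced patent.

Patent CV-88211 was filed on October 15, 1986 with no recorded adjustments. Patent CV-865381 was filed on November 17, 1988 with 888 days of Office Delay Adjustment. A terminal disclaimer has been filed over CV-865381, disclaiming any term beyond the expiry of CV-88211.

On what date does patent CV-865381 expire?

Natural term of CV-865381:
  Base: filing + 16 years → 17 November 2004.
  Office Delay Adjustment: +888 days → 24 April 2007.
Expiry of referenced patent CV-88211:
  Base: filing + 16 years → 15 October 2002.
Terminal disclaimer: CV-865381 expires on the earlier of 24 April 2007 and 15 October 2002.

2002-10-15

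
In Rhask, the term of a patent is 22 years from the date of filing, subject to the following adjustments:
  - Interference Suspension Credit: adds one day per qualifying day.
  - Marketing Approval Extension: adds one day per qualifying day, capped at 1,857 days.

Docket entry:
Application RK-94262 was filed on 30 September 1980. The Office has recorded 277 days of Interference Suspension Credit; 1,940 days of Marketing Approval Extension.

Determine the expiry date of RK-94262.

August 3, 2008

Base term: filing date + 22 years → 30 September 2002.
Interference Suspension Credit: +277 days → 4 July 2003.
Marketing Approval Extension: 1940 days claimed exceeds the 1857-day cap, so +1857 days → 3 August 2008.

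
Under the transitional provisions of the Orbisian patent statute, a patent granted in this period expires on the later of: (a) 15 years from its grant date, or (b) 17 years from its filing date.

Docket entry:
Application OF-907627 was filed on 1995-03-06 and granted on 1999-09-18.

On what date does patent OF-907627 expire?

(a) grant + 15 years → 18 September 2014.
(b) filing + 17 years → 6 March 2012.
Later of the two: 18 September 2014.

September 18, 2014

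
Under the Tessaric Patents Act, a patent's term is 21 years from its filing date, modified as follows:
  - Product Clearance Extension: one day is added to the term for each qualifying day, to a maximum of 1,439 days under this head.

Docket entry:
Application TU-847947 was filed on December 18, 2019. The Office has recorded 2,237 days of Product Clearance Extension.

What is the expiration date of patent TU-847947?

Base term: filing date + 21 years → 18 December 2040.
Product Clearance Extension: 2237 days claimed exceeds the 1439-day cap, so +1439 days → 26 November 2044.

2044-11-26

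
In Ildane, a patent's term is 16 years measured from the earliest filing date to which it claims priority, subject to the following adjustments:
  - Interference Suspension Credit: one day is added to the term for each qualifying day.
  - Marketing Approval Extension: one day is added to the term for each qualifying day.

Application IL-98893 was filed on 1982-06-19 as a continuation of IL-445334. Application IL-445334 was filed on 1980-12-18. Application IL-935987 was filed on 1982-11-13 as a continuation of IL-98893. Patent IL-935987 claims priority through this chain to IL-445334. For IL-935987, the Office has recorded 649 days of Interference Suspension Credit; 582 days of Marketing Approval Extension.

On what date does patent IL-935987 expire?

May 2, 2000

Earliest priority filing: 18 December 1980.
Base term: 18 December 1980 + 16 years → 18 December 1996.
Interference Suspension Credit: +649 days → 28 September 1998.
Marketing Approval Extension: +582 days → 2 May 2000.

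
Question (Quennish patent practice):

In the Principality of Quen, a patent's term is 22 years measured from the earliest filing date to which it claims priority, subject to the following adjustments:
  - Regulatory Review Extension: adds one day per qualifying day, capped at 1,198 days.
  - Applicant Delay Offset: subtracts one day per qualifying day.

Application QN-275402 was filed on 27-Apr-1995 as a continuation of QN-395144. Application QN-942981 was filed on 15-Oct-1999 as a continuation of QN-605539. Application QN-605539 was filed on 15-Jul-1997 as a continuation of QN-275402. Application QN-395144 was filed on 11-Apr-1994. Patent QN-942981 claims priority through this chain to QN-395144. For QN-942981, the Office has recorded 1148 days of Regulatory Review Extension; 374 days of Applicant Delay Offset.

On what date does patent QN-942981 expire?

Earliest priority filing: 11 April 1994.
Base term: 11 April 1994 + 22 years → 11 April 2016.
Regulatory Review Extension: 1148 days (within the 1198-day cap) → +1148 days → 3 June 2019.
Applicant Delay Offset: −374 days → 25 May 2018.

May 25, 2018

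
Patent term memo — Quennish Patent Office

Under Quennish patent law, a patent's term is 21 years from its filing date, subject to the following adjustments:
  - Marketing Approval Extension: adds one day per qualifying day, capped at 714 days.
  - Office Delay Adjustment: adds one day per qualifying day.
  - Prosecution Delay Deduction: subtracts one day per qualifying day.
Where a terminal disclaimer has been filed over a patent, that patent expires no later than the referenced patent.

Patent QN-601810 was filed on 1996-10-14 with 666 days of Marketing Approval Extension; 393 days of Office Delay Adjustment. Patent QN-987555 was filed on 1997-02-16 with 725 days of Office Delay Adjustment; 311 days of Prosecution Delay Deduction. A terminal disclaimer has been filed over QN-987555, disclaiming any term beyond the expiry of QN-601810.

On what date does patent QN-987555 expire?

Natural term of QN-987555:
  Base: filing + 21 years → 16 February 2018.
  Office Delay Adjustment: +725 days → 11 February 2020.
  Prosecution Delay Deduction: −311 days → 6 April 2019.
Expiry of referenced patent QN-601810:
  Base: filing + 21 years → 14 October 2017.
  Marketing Approval Extension: 666 days (within the 714-day cap) → +666 days → 11 August 2019.
  Office Delay Adjustment: +393 days → 7 September 2020.
Terminal disclaimer: QN-987555 expires on the earlier of 6 April 2019 and 7 September 2020.

2019-04-06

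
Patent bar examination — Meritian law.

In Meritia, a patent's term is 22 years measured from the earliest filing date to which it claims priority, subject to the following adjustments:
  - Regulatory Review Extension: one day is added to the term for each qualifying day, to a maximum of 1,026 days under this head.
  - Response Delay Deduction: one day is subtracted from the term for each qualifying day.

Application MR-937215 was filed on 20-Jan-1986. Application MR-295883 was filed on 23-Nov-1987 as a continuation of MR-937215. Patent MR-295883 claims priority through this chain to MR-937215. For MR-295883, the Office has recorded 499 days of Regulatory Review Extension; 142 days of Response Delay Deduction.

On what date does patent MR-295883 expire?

2009-01-11

Earliest priority filing: 20 January 1986.
Base term: 20 January 1986 + 22 years → 20 January 2008.
Regulatory Review Extension: 499 days (within the 1026-day cap) → +499 days → 2 June 2009.
Response Delay Deduction: −142 days → 11 January 2009.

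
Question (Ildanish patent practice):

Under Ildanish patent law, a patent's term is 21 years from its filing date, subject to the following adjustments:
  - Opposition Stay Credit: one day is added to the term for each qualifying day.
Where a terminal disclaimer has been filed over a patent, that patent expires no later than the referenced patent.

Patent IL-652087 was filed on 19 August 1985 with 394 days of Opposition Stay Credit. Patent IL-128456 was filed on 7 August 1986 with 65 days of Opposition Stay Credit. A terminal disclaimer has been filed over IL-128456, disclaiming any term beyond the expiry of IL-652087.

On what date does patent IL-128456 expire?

2007-09-17

Natural term of IL-128456:
  Base: filing + 21 years → 7 August 2007.
  Opposition Stay Credit: +65 days → 11 October 2007.
Expiry of referenced patent IL-652087:
  Base: filing + 21 years → 19 August 2006.
  Opposition Stay Credit: +394 days → 17 September 2007.
Terminal disclaimer: IL-128456 expires on the earlier of 11 October 2007 and 17 September 2007.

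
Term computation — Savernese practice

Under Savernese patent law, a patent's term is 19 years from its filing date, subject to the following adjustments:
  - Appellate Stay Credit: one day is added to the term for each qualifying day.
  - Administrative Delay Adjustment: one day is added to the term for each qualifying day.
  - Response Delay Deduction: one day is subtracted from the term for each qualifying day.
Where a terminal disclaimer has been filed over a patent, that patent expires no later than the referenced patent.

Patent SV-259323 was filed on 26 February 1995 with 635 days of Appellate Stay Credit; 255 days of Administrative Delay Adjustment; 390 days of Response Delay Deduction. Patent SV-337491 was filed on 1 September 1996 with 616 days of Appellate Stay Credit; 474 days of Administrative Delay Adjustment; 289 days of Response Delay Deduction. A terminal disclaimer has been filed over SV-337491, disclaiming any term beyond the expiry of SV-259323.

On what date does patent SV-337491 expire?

2015-07-11

Natural term of SV-337491:
  Base: filing + 19 years → 1 September 2015.
  Appellate Stay Credit: +616 days → 9 May 2017.
  Administrative Delay Adjustment: +474 days → 26 August 2018.
  Response Delay Deduction: −289 days → 10 November 2017.
Expiry of referenced patent SV-259323:
  Base: filing + 19 years → 26 February 2014.
  Appellate Stay Credit: +635 days → 23 November 2015.
  Administrative Delay Adjustment: +255 days → 4 August 2016.
  Response Delay Deduction: −390 days → 11 July 2015.
Terminal disclaimer: SV-337491 expires on the earlier of 10 November 2017 and 11 July 2015.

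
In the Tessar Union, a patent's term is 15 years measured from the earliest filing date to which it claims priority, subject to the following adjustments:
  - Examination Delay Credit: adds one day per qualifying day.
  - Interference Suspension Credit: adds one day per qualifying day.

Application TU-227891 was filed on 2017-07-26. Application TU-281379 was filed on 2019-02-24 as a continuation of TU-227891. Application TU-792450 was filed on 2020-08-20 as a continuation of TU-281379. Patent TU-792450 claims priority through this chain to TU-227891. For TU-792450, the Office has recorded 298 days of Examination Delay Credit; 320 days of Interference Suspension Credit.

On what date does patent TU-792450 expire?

Earliest priority filing: 26 July 2017.
Base term: 26 July 2017 + 15 years → 26 July 2032.
Examination Delay Credit: +298 days → 20 May 2033.
Interference Suspension Credit: +320 days → 5 April 2034.

2034-04-05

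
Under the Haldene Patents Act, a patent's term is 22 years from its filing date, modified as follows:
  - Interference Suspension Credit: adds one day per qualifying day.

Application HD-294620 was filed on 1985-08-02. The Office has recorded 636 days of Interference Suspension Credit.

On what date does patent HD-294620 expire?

Base term: filing date + 22 years → 2 August 2007.
Interference Suspension Credit: +636 days → 29 April 2009.

2009-04-29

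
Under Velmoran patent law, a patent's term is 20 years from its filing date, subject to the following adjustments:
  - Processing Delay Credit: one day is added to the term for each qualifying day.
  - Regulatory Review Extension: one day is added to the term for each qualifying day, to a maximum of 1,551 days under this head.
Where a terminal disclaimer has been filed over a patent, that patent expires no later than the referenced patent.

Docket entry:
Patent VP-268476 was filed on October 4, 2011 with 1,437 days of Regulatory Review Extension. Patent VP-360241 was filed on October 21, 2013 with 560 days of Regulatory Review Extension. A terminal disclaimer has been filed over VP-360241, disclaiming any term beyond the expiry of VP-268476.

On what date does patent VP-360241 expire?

Natural term of VP-360241:
  Base: filing + 20 years → 21 October 2033.
  Regulatory Review Extension: 560 days (within the 1551-day cap) → +560 days → 4 May 2035.
Expiry of referenced patent VP-268476:
  Base: filing + 20 years → 4 October 2031.
  Regulatory Review Extension: 1437 days (within the 1551-day cap) → +1437 days → 10 September 2035.
Terminal disclaimer: VP-360241 expires on the earlier of 4 May 2035 and 10 September 2035.

May 4, 2035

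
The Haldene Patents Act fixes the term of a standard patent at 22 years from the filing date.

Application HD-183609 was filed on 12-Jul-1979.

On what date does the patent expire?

Filing date + 22 years → 12 July 2001.

July 12, 2001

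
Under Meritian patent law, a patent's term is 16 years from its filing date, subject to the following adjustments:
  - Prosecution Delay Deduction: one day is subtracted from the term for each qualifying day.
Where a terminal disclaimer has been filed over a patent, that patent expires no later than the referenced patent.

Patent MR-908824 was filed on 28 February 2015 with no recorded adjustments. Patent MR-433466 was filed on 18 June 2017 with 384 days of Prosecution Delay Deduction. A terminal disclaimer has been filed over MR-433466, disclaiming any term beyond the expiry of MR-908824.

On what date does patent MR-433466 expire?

Natural term of MR-433466:
  Base: filing + 16 years → 18 June 2033.
  Prosecution Delay Deduction: −384 days → 30 May 2032.
Expiry of referenced patent MR-908824:
  Base: filing + 16 years → 28 February 2031.
Terminal disclaimer: MR-433466 expires on the earlier of 30 May 2032 and 28 February 2031.

February 28, 2031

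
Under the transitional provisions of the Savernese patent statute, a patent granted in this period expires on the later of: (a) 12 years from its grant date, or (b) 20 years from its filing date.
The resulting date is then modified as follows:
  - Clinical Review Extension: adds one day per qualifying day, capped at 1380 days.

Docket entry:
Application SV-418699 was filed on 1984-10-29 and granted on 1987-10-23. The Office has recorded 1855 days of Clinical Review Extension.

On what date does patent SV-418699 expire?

(a) grant + 12 years → 23 October 1999.
(b) filing + 20 years → 29 October 2004.
Later of the two: 29 October 2004.
Clinical Review Extension: 1855 days claimed exceeds the 1380-day cap, so +1380 days → 9 August 2008.

August 9, 2008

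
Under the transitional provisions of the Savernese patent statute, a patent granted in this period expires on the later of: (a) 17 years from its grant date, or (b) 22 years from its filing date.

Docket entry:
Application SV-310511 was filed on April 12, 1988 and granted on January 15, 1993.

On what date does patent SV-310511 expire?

2010-04-12

(a) grant + 17 years → 15 January 2010.
(b) filing + 22 years → 12 April 2010.
Later of the two: 12 April 2010.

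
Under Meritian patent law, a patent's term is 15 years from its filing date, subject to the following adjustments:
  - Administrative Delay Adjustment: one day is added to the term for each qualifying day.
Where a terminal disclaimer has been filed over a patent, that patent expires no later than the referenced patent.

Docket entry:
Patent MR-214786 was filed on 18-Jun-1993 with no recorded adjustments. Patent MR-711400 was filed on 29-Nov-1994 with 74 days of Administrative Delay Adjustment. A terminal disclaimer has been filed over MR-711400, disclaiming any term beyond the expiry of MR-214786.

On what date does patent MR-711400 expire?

Natural term of MR-711400:
  Base: filing + 15 years → 29 November 2009.
  Administrative Delay Adjustment: +74 days → 11 February 2010.
Expiry of referenced patent MR-214786:
  Base: filing + 15 years → 18 June 2008.
Terminal disclaimer: MR-711400 expires on the earlier of 11 February 2010 and 18 June 2008.

June 18, 2008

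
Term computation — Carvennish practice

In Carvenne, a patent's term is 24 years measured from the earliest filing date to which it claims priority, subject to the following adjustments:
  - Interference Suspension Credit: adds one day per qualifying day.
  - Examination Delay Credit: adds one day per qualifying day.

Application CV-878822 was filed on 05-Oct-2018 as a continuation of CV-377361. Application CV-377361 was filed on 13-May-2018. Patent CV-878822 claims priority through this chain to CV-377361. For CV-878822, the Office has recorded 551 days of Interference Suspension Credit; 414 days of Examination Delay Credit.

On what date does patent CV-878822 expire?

Earliest priority filing: 13 May 2018.
Base term: 13 May 2018 + 24 years → 13 May 2042.
Interference Suspension Credit: +551 days → 15 November 2043.
Examination Delay Credit: +414 days → 2 January 2045.

January 2, 2045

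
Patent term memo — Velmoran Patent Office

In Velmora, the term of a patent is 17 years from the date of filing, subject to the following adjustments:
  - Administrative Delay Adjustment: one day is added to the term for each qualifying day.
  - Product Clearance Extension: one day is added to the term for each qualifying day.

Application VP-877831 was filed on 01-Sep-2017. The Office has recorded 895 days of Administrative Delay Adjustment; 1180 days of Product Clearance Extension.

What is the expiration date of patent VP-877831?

2040-05-07

Base term: filing date + 17 years → 1 September 2034.
Administrative Delay Adjustment: +895 days → 12 February 2037.
Product Clearance Extension: +1180 days → 7 May 2040.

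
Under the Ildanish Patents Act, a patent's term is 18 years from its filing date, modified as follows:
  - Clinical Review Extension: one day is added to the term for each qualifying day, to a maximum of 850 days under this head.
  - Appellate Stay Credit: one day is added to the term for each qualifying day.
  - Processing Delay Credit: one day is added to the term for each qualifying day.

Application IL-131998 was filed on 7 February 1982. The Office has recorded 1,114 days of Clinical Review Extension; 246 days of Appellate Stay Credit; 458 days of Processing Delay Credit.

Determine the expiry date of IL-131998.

Base term: filing date + 18 years → 7 February 2000.
Clinical Review Extension: 1114 days claimed exceeds the 850-day cap, so +850 days → 6 June 2002.
Appellate Stay Credit: +246 days → 7 February 2003.
Processing Delay Credit: +458 days → 10 May 2004.

2004-05-10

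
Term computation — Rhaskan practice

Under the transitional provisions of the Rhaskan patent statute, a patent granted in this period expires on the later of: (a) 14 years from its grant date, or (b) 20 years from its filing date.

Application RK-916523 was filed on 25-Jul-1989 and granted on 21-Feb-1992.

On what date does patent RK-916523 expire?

July 25, 2009

(a) grant + 14 years → 21 February 2006.
(b) filing + 20 years → 25 July 2009.
Later of the two: 25 July 2009.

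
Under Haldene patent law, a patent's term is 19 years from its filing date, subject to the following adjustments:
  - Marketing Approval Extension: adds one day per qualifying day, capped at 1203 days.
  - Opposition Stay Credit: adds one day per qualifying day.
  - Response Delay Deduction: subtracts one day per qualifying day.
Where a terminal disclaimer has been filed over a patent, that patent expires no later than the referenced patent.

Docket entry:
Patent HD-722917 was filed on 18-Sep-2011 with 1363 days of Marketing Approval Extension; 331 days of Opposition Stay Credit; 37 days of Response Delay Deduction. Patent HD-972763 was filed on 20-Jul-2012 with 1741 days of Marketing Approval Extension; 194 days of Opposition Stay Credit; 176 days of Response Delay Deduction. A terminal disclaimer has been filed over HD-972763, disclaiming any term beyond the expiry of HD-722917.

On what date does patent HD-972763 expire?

Natural term of HD-972763:
  Base: filing + 19 years → 20 July 2031.
  Marketing Approval Extension: 1741 days claimed exceeds the 1203-day cap, so +1203 days → 4 November 2034.
  Opposition Stay Credit: +194 days → 17 May 2035.
  Response Delay Deduction: −176 days → 22 November 2034.
Expiry of referenced patent HD-722917:
  Base: filing + 19 years → 18 September 2030.
  Marketing Approval Extension: 1363 days claimed exceeds the 1203-day cap, so +1203 days → 3 January 2034.
  Opposition Stay Credit: +331 days → 30 November 2034.
  Response Delay Deduction: −37 days → 24 October 2034.
Terminal disclaimer: HD-972763 expires on the earlier of 22 November 2034 and 24 October 2034.

October 24, 2034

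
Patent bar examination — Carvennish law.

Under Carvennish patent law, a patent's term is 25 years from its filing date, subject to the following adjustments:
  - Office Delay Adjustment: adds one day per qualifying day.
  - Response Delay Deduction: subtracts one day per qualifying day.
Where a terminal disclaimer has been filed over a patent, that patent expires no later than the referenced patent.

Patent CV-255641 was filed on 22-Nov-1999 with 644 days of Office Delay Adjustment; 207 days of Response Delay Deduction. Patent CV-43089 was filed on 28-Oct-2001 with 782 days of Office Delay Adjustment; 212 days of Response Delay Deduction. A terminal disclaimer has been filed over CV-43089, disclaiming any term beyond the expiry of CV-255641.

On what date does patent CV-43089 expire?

February 2, 2026

Natural term of CV-43089:
  Base: filing + 25 years → 28 October 2026.
  Office Delay Adjustment: +782 days → 18 December 2028.
  Response Delay Deduction: −212 days → 20 May 2028.
Expiry of referenced patent CV-255641:
  Base: filing + 25 years → 22 November 2024.
  Office Delay Adjustment: +644 days → 28 August 2026.
  Response Delay Deduction: −207 days → 2 February 2026.
Terminal disclaimer: CV-43089 expires on the earlier of 20 May 2028 and 2 February 2026.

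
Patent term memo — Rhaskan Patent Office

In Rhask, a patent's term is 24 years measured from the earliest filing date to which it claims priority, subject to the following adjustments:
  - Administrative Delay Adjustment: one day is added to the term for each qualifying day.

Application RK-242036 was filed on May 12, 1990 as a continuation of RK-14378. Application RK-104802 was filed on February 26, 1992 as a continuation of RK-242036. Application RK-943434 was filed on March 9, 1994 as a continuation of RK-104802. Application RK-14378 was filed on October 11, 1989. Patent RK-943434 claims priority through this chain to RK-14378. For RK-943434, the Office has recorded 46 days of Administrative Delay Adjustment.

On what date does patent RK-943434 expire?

Earliest priority filing: 11 October 1989.
Base term: 11 October 1989 + 24 years → 11 October 2013.
Administrative Delay Adjustment: +46 days → 26 November 2013.

2013-11-26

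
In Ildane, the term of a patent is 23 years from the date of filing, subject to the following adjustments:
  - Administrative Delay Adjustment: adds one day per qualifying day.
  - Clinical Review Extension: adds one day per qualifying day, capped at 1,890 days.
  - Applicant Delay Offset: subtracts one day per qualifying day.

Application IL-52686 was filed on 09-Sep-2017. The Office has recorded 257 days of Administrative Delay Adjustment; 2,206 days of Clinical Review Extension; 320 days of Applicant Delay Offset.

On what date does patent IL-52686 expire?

Base term: filing date + 23 years → 9 September 2040.
Administrative Delay Adjustment: +257 days → 24 May 2041.
Clinical Review Extension: 2206 days claimed exceeds the 1890-day cap, so +1890 days → 27 July 2046.
Applicant Delay Offset: −320 days → 10 September 2045.

September 10, 2045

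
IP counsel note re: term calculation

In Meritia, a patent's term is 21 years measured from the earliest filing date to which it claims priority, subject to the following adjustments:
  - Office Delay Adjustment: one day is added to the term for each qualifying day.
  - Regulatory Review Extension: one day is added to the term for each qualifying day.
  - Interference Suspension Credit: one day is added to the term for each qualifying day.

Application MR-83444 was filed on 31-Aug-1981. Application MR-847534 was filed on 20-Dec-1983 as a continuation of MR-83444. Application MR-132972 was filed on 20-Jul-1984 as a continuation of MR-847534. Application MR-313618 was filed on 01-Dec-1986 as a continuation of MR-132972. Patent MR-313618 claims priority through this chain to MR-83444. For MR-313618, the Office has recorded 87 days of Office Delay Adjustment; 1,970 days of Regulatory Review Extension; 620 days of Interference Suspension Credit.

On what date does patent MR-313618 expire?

2009-12-29

Earliest priority filing: 31 August 1981.
Base term: 31 August 1981 + 21 years → 31 August 2002.
Office Delay Adjustment: +87 days → 26 November 2002.
Regulatory Review Extension: +1970 days → 18 April 2008.
Interference Suspension Credit: +620 days → 29 December 2009.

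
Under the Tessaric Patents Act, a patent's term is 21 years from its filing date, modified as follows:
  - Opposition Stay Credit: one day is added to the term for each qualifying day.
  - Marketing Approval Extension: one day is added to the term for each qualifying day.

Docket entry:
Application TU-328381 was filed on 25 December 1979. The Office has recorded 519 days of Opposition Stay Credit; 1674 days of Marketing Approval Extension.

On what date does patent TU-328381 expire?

Base term: filing date + 21 years → 25 December 2000.
Opposition Stay Credit: +519 days → 28 May 2002.
Marketing Approval Extension: +1674 days → 27 December 2006.

December 27, 2006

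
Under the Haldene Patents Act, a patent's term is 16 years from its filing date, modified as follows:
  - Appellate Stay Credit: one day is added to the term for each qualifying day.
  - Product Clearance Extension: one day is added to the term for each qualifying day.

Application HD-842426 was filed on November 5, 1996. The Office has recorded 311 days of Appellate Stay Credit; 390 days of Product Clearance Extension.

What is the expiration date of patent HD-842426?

Base term: filing date + 16 years → 5 November 2012.
Appellate Stay Credit: +311 days → 12 September 2013.
Product Clearance Extension: +390 days → 7 October 2014.

October 7, 2014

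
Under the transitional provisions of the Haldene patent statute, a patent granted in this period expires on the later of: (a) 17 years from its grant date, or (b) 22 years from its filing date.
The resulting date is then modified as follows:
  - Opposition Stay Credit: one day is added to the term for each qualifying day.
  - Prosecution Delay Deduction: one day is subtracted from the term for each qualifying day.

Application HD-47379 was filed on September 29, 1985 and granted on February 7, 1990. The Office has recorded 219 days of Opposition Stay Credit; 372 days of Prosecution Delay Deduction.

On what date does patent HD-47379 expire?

(a) grant + 17 years → 7 February 2007.
(b) filing + 22 years → 29 September 2007.
Later of the two: 29 September 2007.
Opposition Stay Credit: +219 days → 5 May 2008.
Prosecution Delay Deduction: −372 days → 29 April 2007.

2007-04-29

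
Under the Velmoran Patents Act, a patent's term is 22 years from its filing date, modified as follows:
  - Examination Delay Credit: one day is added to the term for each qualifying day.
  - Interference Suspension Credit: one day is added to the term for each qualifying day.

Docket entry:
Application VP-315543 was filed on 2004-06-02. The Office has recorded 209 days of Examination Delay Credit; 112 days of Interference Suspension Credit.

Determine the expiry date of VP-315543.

2027-04-19

Base term: filing date + 22 years → 2 June 2026.
Examination Delay Credit: +209 days → 28 December 2026.
Interference Suspension Credit: +112 days → 19 April 2027.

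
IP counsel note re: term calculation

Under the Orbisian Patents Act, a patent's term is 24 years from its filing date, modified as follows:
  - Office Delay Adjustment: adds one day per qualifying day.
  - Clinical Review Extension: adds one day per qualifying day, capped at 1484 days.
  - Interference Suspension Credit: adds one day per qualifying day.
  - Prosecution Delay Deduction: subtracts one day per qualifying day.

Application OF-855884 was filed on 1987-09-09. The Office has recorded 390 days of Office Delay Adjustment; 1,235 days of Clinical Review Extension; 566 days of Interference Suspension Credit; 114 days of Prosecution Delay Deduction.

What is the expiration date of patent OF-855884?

Base term: filing date + 24 years → 9 September 2011.
Office Delay Adjustment: +390 days → 3 October 2012.
Clinical Review Extension: 1235 days (within the 1484-day cap) → +1235 days → 20 February 2016.
Interference Suspension Credit: +566 days → 8 September 2017.
Prosecution Delay Deduction: −114 days → 17 May 2017.

May 17, 2017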